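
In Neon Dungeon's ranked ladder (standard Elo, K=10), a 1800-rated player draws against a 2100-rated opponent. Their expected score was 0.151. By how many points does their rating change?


Elo update: delta = K * (S - Ea), where S = 0.5 (draws)
S - Ea = 0.5 - 0.151 = 0.349
Rating change = 10 * 0.349
= 3.49

3.49 rating points


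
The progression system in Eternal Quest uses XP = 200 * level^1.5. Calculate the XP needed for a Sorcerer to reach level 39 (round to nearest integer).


XP = 200 * level^1.5
Substitute level = 39:
XP = 200 * 39^1.5
= 200 * 243.5549
= 48711

48711 XP


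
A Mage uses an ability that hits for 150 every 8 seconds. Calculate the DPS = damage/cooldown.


DPS = damage / cooldown
= 150 / 8
= 18.75

18.75 DPS


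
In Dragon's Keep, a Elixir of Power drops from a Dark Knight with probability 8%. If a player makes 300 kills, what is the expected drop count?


Expected drops = kills * (drop_rate / 100)
= 300 * (8 / 100)
= 300 * 0.08
= 24.0

24.0 drops


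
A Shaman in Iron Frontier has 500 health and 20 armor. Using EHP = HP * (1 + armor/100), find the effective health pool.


EHP = 500 * (1 + 20/100)
= 500 * (1 + 0.2)
= 500 * 1.2
= 600.0

600.0 EHP


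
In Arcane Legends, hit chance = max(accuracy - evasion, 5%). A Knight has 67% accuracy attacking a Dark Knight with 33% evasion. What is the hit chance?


accuracy - evasion = 67 - 33 = 34
Apply floor: max(34, 5) = 34
Hit chance = 34%

34%


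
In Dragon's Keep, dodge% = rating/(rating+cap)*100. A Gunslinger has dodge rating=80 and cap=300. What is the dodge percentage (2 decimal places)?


dodge% = 80 / (80 + 300) * 100
= 80 / 380 * 100
= 0.210526 * 100
= 21.05%

21.05%


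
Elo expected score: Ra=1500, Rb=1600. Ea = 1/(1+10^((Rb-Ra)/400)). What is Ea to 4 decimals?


Elo expected score: Ea = 1/(1 + 10^((Rb-Ra)/400))
Rb - Ra = 1600 - 1500 = 100
(Rb-Ra)/400 = 100/400 = 0.25
10^0.25 = 1.778279
Ea = 1/(1 + 1.778279) = 1/2.778279 = 0.3599

0.3599


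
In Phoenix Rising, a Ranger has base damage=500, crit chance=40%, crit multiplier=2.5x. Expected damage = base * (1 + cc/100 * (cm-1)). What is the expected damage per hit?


E[dmg] = base * (1 + crit_chance * (crit_mult - 1))
cc as decimal = 40/100 = 0.4
cm - 1 = 2.5 - 1 = 1.5
Bonus factor = 0.4 * 1.5 = 0.6
Total multiplier = 1 + 0.6 = 1.6
Expected damage = 500 * 1.6 = 800.00

800.00 damage


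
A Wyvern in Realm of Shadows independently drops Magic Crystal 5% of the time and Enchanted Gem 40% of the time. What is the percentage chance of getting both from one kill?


For independent events, P(both) = P(A) * P(B)
= 5% * 40%
= 200 / 100 %
= 2.0%

2.0%


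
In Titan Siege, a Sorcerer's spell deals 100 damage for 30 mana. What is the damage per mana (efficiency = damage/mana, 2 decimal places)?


Efficiency = damage / mana
= 100 / 30
= 3.33

3.33 dmg/mana


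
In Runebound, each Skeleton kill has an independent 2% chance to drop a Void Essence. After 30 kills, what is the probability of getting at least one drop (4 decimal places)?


P(at least one) = 1 - P(none) = 1 - (1-p)^n
p = 2/100 = 0.02
1 - p = 0.98
(1 - p)^30 = 0.98^30 = 0.545484
P(at least one) = 1 - 0.545484 = 0.4545

0.4545


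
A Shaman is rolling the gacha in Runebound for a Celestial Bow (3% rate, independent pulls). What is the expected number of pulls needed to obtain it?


Expected pulls for a geometric distribution = 1/p = 100 / rate%
= 100 / 3
= 33.33

33.33 pulls


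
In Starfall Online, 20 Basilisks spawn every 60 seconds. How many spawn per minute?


Spawns per minute = count * (60 / interval)
= 20 * (60 / 60)
= 20 * 1.0
= 20.0

20.0 per minute


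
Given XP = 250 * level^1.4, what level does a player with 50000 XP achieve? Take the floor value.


XP = 250 * level^1.4, so level = (XP / 250)^(1/1.4)
= (50000 / 250)^(1/1.4)
= 200.0^0.7143
= 44.0142
Floor: level = 44

level 44


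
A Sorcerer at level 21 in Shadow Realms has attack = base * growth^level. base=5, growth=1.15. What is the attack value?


value = base * growth^level
= 5 * 1.15^21
= 5 * 18.821518
= 94.11

94.11 attack


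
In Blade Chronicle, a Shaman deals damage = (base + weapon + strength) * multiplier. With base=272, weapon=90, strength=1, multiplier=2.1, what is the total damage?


Sum base + weapon + str = 272 + 90 + 1 = 363
Multiply by 2.1:
363 * 2.1 = 762.3

762.3 damage


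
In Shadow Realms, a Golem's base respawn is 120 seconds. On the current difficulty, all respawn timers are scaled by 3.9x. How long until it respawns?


Respawn time = base * multiplier
= 120 * 3.9
= 468.0 seconds

468.0 seconds


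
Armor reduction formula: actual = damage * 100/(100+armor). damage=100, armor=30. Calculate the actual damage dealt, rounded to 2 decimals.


actual = 100 * 100 / (100 + 30)
= 100 * 100 / 130
= 10000 / 130
= 76.92

76.92 damage


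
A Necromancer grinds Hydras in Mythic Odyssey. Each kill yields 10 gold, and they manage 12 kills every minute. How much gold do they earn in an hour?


Gold per minute = 10 * 12 = 120
Gold per hour = 120 * 60 = 7200

7200 gold/hour


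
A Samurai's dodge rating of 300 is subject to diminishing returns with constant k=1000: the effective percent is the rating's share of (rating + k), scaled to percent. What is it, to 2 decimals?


effective% = rating / (rating + k) * 100
= 300 / (300 + 1000) * 100
= 300 / 1300 * 100
= 0.230769 * 100
= 23.08%

23.08%


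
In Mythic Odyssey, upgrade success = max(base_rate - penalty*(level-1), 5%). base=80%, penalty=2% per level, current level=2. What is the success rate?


raw_rate = 80 - 2 * (2 - 1)
= 80 - 2 * 1
= 80 - 2
= 78
Apply floor: max(78, 5) = 78%

78%


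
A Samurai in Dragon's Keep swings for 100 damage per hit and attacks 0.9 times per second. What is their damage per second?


DPS = damage * attack_speed
= 100 * 0.9
= 90.0

90.0 DPS


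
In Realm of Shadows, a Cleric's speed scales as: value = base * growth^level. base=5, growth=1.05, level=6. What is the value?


value = base * growth^level
= 5 * 1.05^6
= 5 * 1.340096
= 6.70

6.70 speed


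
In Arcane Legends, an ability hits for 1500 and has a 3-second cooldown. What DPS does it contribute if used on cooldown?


DPS = damage / cooldown
= 1500 / 3
= 500.00

500.00 DPS


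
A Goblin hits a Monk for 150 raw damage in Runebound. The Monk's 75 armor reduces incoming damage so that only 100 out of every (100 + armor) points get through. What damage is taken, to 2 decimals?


actual = 150 * 100 / (100 + 75)
= 150 * 100 / 175
= 15000 / 175
= 85.71

85.71 damage


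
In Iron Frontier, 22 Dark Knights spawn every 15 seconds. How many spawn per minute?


Spawns per minute = count * (60 / interval)
= 22 * (60 / 15)
= 22 * 4.0
= 88.0

88.0 per minute


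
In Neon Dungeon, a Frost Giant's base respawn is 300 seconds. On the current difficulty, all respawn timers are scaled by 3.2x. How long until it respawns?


Respawn time = base * multiplier
= 300 * 3.2
= 960.0 seconds

960.0 seconds


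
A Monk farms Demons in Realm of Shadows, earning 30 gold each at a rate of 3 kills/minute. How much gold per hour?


Gold per minute = 30 * 3 = 90
Gold per hour = 90 * 60 = 5400

5400 gold/hour


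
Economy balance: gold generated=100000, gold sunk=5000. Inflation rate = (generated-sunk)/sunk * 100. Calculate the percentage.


Net gold = 100000 - 5000 = 95000
Inflation rate = net / sunk * 100 = 95000 / 5000 * 100
= 19.0 * 100
= 1900.00%

1900.00%


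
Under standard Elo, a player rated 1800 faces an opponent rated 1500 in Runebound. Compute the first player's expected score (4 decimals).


Elo expected score: Ea = 1/(1 + 10^((Rb-Ra)/400))
Rb - Ra = 1500 - 1800 = -300
(Rb-Ra)/400 = -300/400 = -0.75
10^-0.75 = 0.177828
Ea = 1/(1 + 0.177828) = 1/1.177828 = 0.8490

0.8490


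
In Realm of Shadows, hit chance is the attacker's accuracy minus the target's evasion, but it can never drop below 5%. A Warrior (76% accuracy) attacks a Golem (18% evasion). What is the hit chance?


accuracy - evasion = 76 - 18 = 58
Apply floor: max(58, 5) = 58
Hit chance = 58%

58%


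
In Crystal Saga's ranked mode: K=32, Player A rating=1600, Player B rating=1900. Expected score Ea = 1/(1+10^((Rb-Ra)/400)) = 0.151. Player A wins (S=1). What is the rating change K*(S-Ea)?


Elo update: delta = K * (S - Ea), where S = 1 (wins)
S - Ea = 1 - 0.151 = 0.849
Rating change = 32 * 0.849
= 27.17

27.17 rating points


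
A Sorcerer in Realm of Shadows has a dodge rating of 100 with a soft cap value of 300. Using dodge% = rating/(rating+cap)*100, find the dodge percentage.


dodge% = 100 / (100 + 300) * 100
= 100 / 400 * 100
= 0.25 * 100
= 25.00%

25.00%


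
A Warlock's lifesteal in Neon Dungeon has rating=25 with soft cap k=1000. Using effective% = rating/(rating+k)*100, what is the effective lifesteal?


effective% = rating / (rating + k) * 100
= 25 / (25 + 1000) * 100
= 25 / 1025 * 100
= 0.02439 * 100
= 2.44%

2.44%


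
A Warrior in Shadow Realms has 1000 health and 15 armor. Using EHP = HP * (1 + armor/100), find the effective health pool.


EHP = 1000 * (1 + 15/100)
= 1000 * (1 + 0.15)
= 1000 * 1.15
= 1150.0

1150.0 EHP


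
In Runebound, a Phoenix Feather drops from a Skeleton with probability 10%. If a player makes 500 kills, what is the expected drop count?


Expected drops = kills * (drop_rate / 100)
= 500 * (10 / 100)
= 500 * 0.1
= 50.0

50.0 drops


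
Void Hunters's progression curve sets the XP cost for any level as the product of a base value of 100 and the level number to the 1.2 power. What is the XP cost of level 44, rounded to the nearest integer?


XP = 100 * level^1.2
Substitute level = 44:
XP = 100 * 44^1.2
= 100 * 93.7871
= 9379

9379 XP


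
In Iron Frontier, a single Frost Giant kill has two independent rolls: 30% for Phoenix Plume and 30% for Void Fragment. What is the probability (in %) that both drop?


For independent events, P(both) = P(A) * P(B)
= 30% * 30%
= 900 / 100 %
= 9.0%

9.0%


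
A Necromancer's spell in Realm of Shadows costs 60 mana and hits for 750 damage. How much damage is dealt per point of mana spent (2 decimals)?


Efficiency = damage / mana
= 750 / 60
= 12.50

12.50 dmg/mana


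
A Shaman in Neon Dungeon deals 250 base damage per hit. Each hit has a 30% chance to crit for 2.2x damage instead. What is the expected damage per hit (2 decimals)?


E[dmg] = base * (1 + crit_chance * (crit_mult - 1))
cc as decimal = 30/100 = 0.3
cm - 1 = 2.2 - 1 = 1.2
Bonus factor = 0.3 * 1.2 = 0.36
Total multiplier = 1 + 0.36 = 1.36
Expected damage = 250 * 1.36 = 340.00

340.00 damage


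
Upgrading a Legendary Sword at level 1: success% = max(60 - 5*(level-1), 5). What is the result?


raw_rate = 60 - 5 * (1 - 1)
= 60 - 5 * 0
= 60 - 0
= 60
Apply floor: max(60, 5) = 60%

60%


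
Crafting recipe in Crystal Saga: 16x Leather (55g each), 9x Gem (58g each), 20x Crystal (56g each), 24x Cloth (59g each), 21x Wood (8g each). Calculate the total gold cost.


Cost breakdown:
  Leather: 16 * 55 = 880
  Gem: 9 * 58 = 522
  Crystal: 20 * 56 = 1120
  Cloth: 24 * 59 = 1416
  Wood: 21 * 8 = 168
Total = 880 + 522 + 1120 + 1416 + 168 = 4106

4106 gold


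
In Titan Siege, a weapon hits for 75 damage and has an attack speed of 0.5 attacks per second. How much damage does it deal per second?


DPS = damage * attack_speed
= 75 * 0.5
= 37.5

37.5 DPS


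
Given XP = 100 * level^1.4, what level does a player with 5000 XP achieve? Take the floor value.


XP = 100 * level^1.4, so level = (XP / 100)^(1/1.4)
= (5000 / 100)^(1/1.4)
= 50.0^0.7143
= 16.3512
Floor: level = 16

level 16


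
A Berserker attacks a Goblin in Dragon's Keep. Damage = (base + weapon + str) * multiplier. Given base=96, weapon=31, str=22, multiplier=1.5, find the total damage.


Sum base + weapon + str = 96 + 31 + 22 = 149
Multiply by 1.5:
149 * 1.5 = 223.5

223.5 damage


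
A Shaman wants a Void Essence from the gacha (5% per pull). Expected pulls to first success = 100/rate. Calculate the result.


Expected pulls for a geometric distribution = 1/p = 100 / rate%
= 100 / 5
= 20.0

20.0 pulls


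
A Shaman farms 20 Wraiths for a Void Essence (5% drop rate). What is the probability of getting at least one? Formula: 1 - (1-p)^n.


P(at least one) = 1 - P(none) = 1 - (1-p)^n
p = 5/100 = 0.05
1 - p = 0.95
(1 - p)^20 = 0.95^20 = 0.358486
P(at least one) = 1 - 0.358486 = 0.6415

0.6415


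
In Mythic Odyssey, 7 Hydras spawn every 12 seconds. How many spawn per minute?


Spawns per minute = count * (60 / interval)
= 7 * (60 / 12)
= 7 * 5.0
= 35.0

35.0 per minute


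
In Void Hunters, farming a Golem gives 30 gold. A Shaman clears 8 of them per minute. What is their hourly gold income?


Gold per minute = 30 * 8 = 240
Gold per hour = 240 * 60 = 14400

14400 gold/hour


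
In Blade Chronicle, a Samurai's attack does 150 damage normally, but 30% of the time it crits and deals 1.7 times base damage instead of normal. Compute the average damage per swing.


E[dmg] = base * (1 + crit_chance * (crit_mult - 1))
cc as decimal = 30/100 = 0.3
cm - 1 = 1.7 - 1 = 0.7
Bonus factor = 0.3 * 0.7 = 0.21
Total multiplier = 1 + 0.21 = 1.21
Expected damage = 150 * 1.21 = 181.50

181.50 damage


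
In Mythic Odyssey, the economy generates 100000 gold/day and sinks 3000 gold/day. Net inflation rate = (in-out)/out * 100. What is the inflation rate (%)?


Net gold = 100000 - 3000 = 97000
Inflation rate = net / sunk * 100 = 97000 / 3000 * 100
= 32.333333 * 100
= 3233.33%

3233.33%


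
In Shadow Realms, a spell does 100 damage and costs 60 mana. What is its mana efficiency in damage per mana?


Efficiency = damage / mana
= 100 / 60
= 1.67

1.67 dmg/mana


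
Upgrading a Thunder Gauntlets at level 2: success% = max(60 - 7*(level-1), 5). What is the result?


raw_rate = 60 - 7 * (2 - 1)
= 60 - 7 * 1
= 60 - 7
= 53
Apply floor: max(53, 5) = 53%

53%


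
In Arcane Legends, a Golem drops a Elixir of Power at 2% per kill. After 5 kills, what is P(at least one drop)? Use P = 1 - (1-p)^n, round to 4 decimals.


P(at least one) = 1 - P(none) = 1 - (1-p)^n
p = 2/100 = 0.02
1 - p = 0.98
(1 - p)^5 = 0.98^5 = 0.903921
P(at least one) = 1 - 0.903921 = 0.0961

0.0961


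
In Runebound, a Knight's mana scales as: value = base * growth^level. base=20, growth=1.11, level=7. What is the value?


value = base * growth^level
= 20 * 1.11^7
= 20 * 2.07616
= 41.52

41.52 mana


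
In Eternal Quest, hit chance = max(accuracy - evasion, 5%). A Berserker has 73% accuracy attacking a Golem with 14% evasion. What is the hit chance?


accuracy - evasion = 73 - 14 = 59
Apply floor: max(59, 5) = 59
Hit chance = 59%

59%


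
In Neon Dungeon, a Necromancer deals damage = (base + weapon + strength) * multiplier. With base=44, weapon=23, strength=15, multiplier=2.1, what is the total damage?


Sum base + weapon + str = 44 + 23 + 15 = 82
Multiply by 2.1:
82 * 2.1 = 172.2

172.2 damage


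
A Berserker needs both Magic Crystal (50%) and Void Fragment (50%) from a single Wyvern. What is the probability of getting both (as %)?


For independent events, P(both) = P(A) * P(B)
= 50% * 50%
= 2500 / 100 %
= 25.0%

25.0%


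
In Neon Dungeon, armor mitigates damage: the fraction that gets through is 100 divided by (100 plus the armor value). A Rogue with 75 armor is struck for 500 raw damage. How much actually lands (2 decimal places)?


actual = 500 * 100 / (100 + 75)
= 500 * 100 / 175
= 50000 / 175
= 285.71

285.71 damage


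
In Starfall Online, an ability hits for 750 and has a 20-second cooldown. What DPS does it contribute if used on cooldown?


DPS = damage / cooldown
= 750 / 20
= 37.50

37.50 DPS


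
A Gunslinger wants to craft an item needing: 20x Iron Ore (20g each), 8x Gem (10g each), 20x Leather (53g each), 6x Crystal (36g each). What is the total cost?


Cost breakdown:
  Iron Ore: 20 * 20 = 400
  Gem: 8 * 10 = 80
  Leather: 20 * 53 = 1060
  Crystal: 6 * 36 = 216
Total = 400 + 80 + 1060 + 216 = 1756

1756 gold


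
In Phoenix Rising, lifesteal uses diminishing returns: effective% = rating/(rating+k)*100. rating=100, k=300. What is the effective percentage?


effective% = rating / (rating + k) * 100
= 100 / (100 + 300) * 100
= 100 / 400 * 100
= 0.25 * 100
= 25.00%

25.00%


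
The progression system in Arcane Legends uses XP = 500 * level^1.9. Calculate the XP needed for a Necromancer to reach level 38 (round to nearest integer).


XP = 500 * level^1.9
Substitute level = 38:
XP = 500 * 38^1.9
= 500 * 1003.6651
= 501833

501833 XP


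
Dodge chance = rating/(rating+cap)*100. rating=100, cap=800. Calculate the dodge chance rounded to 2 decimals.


dodge% = 100 / (100 + 800) * 100
= 100 / 900 * 100
= 0.111111 * 100
= 11.11%

11.11%


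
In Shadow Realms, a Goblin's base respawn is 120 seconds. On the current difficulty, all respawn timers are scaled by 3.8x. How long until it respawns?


Respawn time = base * multiplier
= 120 * 3.8
= 456.0 seconds

456.0 seconds


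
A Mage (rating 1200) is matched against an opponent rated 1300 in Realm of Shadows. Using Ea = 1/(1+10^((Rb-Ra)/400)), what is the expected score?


Elo expected score: Ea = 1/(1 + 10^((Rb-Ra)/400))
Rb - Ra = 1300 - 1200 = 100
(Rb-Ra)/400 = 100/400 = 0.25
10^0.25 = 1.778279
Ea = 1/(1 + 1.778279) = 1/2.778279 = 0.3599

0.3599


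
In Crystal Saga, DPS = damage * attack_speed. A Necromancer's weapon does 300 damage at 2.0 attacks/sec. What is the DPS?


DPS = damage * attack_speed
= 300 * 2.0
= 600.0

600.0 DPS


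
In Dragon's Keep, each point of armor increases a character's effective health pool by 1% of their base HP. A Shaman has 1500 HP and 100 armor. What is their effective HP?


EHP = 1500 * (1 + 100/100)
= 1500 * (1 + 1.0)
= 1500 * 2.0
= 3000.0

3000.0 EHP


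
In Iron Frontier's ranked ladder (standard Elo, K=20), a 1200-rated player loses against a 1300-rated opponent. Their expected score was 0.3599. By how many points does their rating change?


Elo update: delta = K * (S - Ea), where S = 0 (loses)
S - Ea = 0 - 0.3599 = -0.3599
Rating change = 20 * -0.3599
= -7.20

-7.20 rating points


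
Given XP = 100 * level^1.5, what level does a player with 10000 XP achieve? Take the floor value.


XP = 100 * level^1.5, so level = (XP / 100)^(1/1.5)
= (10000 / 100)^(1/1.5)
= 100.0^0.6667
= 21.5443
Floor: level = 21

level 21


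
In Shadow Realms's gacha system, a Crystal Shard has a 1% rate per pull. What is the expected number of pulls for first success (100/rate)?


Expected pulls for a geometric distribution = 1/p = 100 / rate%
= 100 / 1
= 100.0

100.0 pulls


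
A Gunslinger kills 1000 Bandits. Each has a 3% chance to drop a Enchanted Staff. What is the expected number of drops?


Expected drops = kills * (drop_rate / 100)
= 1000 * (3 / 100)
= 1000 * 0.03
= 30.0

30.0 drops


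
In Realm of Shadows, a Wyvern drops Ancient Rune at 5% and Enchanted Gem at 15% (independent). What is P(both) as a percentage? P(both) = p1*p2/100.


For independent events, P(both) = P(A) * P(B)
= 5% * 15%
= 75 / 100 %
= 0.75%

0.75%


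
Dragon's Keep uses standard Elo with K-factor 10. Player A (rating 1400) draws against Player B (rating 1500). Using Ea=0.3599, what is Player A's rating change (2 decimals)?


Elo update: delta = K * (S - Ea), where S = 0.5 (draws)
S - Ea = 0.5 - 0.3599 = 0.1401
Rating change = 10 * 0.1401
= 1.40

1.40 rating points


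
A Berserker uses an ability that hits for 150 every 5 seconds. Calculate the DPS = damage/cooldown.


DPS = damage / cooldown
= 150 / 5
= 30.00

30.00 DPS


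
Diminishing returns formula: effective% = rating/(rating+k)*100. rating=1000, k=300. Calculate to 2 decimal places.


effective% = rating / (rating + k) * 100
= 1000 / (1000 + 300) * 100
= 1000 / 1300 * 100
= 0.769231 * 100
= 76.92%

76.92%


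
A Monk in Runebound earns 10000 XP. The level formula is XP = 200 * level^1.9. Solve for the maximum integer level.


XP = 200 * level^1.9, so level = (XP / 200)^(1/1.9)
= (10000 / 200)^(1/1.9)
= 50.0^0.5263
= 7.8378
Floor: level = 7

level 7


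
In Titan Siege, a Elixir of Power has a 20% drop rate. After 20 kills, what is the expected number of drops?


Expected drops = kills * (drop_rate / 100)
= 20 * (20 / 100)
= 20 * 0.2
= 4.0

4.0 drops


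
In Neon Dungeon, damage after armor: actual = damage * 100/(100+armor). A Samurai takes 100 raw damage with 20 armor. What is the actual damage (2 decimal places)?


actual = 100 * 100 / (100 + 20)
= 100 * 100 / 120
= 10000 / 120
= 83.33

83.33 damage


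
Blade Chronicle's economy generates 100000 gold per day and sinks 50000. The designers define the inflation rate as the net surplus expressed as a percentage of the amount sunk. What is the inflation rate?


Net gold = 100000 - 50000 = 50000
Inflation rate = net / sunk * 100 = 50000 / 50000 * 100
= 1.0 * 100
= 100.00%

100.00%


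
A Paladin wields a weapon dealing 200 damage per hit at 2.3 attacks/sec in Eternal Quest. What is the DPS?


DPS = damage * attack_speed
= 200 * 2.3
= 460.0

460.0 DPS


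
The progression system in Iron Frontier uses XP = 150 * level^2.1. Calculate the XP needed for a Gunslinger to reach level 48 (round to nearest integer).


XP = 150 * level^2.1
Substitute level = 48:
XP = 150 * 48^2.1
= 150 * 3393.1777
= 508977

508977 XP


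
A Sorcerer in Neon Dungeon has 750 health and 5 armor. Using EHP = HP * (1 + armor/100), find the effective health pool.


EHP = 750 * (1 + 5/100)
= 750 * (1 + 0.05)
= 750 * 1.05
= 787.5

787.5 EHP


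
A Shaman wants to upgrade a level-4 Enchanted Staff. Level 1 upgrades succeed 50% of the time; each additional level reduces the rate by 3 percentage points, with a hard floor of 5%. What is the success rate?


raw_rate = 50 - 3 * (4 - 1)
= 50 - 3 * 3
= 50 - 9
= 41
Apply floor: max(41, 5) = 41%

41%


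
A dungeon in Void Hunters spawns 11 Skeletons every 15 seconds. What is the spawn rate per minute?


Spawns per minute = count * (60 / interval)
= 11 * (60 / 15)
= 11 * 4.0
= 44.0

44.0 per minute


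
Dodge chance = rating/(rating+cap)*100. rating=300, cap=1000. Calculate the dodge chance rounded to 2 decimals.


dodge% = 300 / (300 + 1000) * 100
= 300 / 1300 * 100
= 0.230769 * 100
= 23.08%

23.08%


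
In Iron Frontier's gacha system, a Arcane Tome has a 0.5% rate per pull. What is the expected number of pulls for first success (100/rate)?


Expected pulls for a geometric distribution = 1/p = 100 / rate%
= 100 / 0.5
= 200.0

200.0 pulls


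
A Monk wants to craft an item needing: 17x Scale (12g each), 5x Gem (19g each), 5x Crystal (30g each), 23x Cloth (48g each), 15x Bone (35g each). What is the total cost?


Cost breakdown:
  Scale: 17 * 12 = 204
  Gem: 5 * 19 = 95
  Crystal: 5 * 30 = 150
  Cloth: 23 * 48 = 1104
  Bone: 15 * 35 = 525
Total = 204 + 95 + 150 + 1104 + 525 = 2078

2078 gold


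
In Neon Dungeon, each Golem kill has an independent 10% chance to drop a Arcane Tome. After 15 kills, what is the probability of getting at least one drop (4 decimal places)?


P(at least one) = 1 - P(none) = 1 - (1-p)^n
p = 10/100 = 0.1
1 - p = 0.9
(1 - p)^15 = 0.9^15 = 0.205891
P(at least one) = 1 - 0.205891 = 0.7941

0.7941


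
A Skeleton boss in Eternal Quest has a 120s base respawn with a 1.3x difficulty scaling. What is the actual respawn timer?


Respawn time = base * multiplier
= 120 * 1.3
= 156.0 seconds

156.0 seconds


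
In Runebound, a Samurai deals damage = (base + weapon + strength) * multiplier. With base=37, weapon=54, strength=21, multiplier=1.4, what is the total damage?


Sum base + weapon + str = 37 + 54 + 21 = 112
Multiply by 1.4:
112 * 1.4 = 156.8

156.8 damage


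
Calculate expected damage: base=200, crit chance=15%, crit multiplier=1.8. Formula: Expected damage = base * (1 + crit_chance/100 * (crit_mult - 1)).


E[dmg] = base * (1 + crit_chance * (crit_mult - 1))
cc as decimal = 15/100 = 0.15
cm - 1 = 1.8 - 1 = 0.8
Bonus factor = 0.15 * 0.8 = 0.12
Total multiplier = 1 + 0.12 = 1.12
Expected damage = 200 * 1.12 = 224.00

224.00 damage


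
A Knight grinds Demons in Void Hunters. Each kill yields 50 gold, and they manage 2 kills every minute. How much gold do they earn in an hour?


Gold per minute = 50 * 2 = 100
Gold per hour = 100 * 60 = 6000

6000 gold/hour


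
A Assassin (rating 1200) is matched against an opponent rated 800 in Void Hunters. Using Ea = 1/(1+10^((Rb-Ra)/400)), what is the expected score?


Elo expected score: Ea = 1/(1 + 10^((Rb-Ra)/400))
Rb - Ra = 800 - 1200 = -400
(Rb-Ra)/400 = -400/400 = -1.0
10^-1.0 = 0.1
Ea = 1/(1 + 0.1) = 1/1.1 = 0.9091

0.9091


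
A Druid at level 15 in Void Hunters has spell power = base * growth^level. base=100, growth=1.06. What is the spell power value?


value = base * growth^level
= 100 * 1.06^15
= 100 * 2.396558
= 239.66

239.66 spell power


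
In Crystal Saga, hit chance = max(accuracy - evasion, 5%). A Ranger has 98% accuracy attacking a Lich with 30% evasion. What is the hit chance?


accuracy - evasion = 98 - 30 = 68
Apply floor: max(68, 5) = 68
Hit chance = 68%

68%


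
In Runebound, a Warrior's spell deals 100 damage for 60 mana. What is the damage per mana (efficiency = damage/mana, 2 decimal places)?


Efficiency = damage / mana
= 100 / 60
= 1.67

1.67 dmg/mana


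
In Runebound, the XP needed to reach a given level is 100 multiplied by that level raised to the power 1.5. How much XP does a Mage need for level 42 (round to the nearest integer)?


XP = 100 * level^1.5
Substitute level = 42:
XP = 100 * 42^1.5
= 100 * 272.1911
= 27219

27219 XP


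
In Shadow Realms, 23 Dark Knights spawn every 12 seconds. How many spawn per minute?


Spawns per minute = count * (60 / interval)
= 23 * (60 / 12)
= 23 * 5.0
= 115.0

115.0 per minute


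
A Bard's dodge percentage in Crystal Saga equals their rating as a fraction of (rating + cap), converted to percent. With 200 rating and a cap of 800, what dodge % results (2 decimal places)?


dodge% = 200 / (200 + 800) * 100
= 200 / 1000 * 100
= 0.2 * 100
= 20.00%

20.00%


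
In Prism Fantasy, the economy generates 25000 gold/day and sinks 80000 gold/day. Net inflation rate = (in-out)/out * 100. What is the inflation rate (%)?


Net gold = 25000 - 80000 = -55000
Inflation rate = net / sunk * 100 = -55000 / 80000 * 100
= -0.6875 * 100
= -68.75%

-68.75%


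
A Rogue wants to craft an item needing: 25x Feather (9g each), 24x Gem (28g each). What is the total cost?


Cost breakdown:
  Feather: 25 * 9 = 225
  Gem: 24 * 28 = 672
Total = 225 + 672 = 897

897 gold


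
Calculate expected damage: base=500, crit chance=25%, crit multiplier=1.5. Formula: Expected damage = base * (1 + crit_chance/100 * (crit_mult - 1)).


E[dmg] = base * (1 + crit_chance * (crit_mult - 1))
cc as decimal = 25/100 = 0.25
cm - 1 = 1.5 - 1 = 0.5
Bonus factor = 0.25 * 0.5 = 0.125
Total multiplier = 1 + 0.125 = 1.125
Expected damage = 500 * 1.125 = 562.50

562.50 damage


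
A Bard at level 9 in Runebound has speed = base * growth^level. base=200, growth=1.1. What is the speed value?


value = base * growth^level
= 200 * 1.1^9
= 200 * 2.357948
= 471.59

471.59 speed


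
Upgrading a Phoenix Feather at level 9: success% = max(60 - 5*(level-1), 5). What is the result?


raw_rate = 60 - 5 * (9 - 1)
= 60 - 5 * 8
= 60 - 40
= 20
Apply floor: max(20, 5) = 20%

20%


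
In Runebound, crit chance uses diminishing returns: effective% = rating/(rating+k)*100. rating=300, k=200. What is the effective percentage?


effective% = rating / (rating + k) * 100
= 300 / (300 + 200) * 100
= 300 / 500 * 100
= 0.6 * 100
= 60.00%

60.00%


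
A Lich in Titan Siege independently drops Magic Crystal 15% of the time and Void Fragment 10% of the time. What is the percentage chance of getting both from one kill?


For independent events, P(both) = P(A) * P(B)
= 15% * 10%
= 150 / 100 %
= 1.5%

1.5%


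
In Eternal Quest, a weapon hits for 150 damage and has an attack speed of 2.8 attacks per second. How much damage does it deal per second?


DPS = damage * attack_speed
= 150 * 2.8
= 420.0

420.0 DPS


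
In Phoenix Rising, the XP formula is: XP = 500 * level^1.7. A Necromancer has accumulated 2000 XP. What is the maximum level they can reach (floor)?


XP = 500 * level^1.7, so level = (XP / 500)^(1/1.7)
= (2000 / 500)^(1/1.7)
= 4.0^0.5882
= 2.2602
Floor: level = 2

level 2


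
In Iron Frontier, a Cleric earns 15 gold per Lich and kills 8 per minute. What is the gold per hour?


Gold per minute = 15 * 8 = 120
Gold per hour = 120 * 60 = 7200

7200 gold/hour


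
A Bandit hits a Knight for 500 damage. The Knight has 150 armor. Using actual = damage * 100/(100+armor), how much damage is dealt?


actual = 500 * 100 / (100 + 150)
= 500 * 100 / 250
= 50000 / 250
= 200.00

200.00 damage


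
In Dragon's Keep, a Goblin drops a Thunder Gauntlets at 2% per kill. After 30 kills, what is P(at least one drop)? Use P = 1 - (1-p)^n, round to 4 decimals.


P(at least one) = 1 - P(none) = 1 - (1-p)^n
p = 2/100 = 0.02
1 - p = 0.98
(1 - p)^30 = 0.98^30 = 0.545484
P(at least one) = 1 - 0.545484 = 0.4545

0.4545


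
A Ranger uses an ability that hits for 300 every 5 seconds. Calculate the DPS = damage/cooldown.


DPS = damage / cooldown
= 300 / 5
= 60.00

60.00 DPS


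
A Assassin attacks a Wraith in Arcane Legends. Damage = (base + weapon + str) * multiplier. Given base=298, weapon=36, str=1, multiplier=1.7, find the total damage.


Sum base + weapon + str = 298 + 36 + 1 = 335
Multiply by 1.7:
335 * 1.7 = 569.5

569.5 damage


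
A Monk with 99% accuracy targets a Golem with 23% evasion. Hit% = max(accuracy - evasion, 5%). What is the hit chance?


accuracy - evasion = 99 - 23 = 76
Apply floor: max(76, 5) = 76
Hit chance = 76%

76%


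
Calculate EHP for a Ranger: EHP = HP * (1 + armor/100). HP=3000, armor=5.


EHP = 3000 * (1 + 5/100)
= 3000 * (1 + 0.05)
= 3000 * 1.05
= 3150.0

3150.0 EHP


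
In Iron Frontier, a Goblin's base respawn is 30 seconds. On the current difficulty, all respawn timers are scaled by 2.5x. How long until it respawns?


Respawn time = base * multiplier
= 30 * 2.5
= 75.0 seconds

75.0 seconds


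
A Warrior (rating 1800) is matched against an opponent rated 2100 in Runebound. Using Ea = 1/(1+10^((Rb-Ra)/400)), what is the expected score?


Elo expected score: Ea = 1/(1 + 10^((Rb-Ra)/400))
Rb - Ra = 2100 - 1800 = 300
(Rb-Ra)/400 = 300/400 = 0.75
10^0.75 = 5.623413
Ea = 1/(1 + 5.623413) = 1/6.623413 = 0.1510

0.1510


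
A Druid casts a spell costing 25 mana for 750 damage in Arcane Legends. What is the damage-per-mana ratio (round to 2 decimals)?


Efficiency = damage / mana
= 750 / 25
= 30.00

30.00 dmg/mana


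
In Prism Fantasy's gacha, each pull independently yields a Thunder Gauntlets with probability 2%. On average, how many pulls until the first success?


Expected pulls for a geometric distribution = 1/p = 100 / rate%
= 100 / 2
= 50.0

50.0 pulls


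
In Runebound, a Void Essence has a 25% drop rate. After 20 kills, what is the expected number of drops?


Expected drops = kills * (drop_rate / 100)
= 20 * (25 / 100)
= 20 * 0.25
= 5.0

5.0 drops


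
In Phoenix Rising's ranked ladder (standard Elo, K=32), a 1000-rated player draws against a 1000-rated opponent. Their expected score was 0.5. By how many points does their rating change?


Elo update: delta = K * (S - Ea), where S = 0.5 (draws)
S - Ea = 0.5 - 0.5 = 0.0
Rating change = 32 * 0.0
= 0.00

0.00 rating points


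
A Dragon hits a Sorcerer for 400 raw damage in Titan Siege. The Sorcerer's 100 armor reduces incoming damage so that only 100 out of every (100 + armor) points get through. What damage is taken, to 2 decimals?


actual = 400 * 100 / (100 + 100)
= 400 * 100 / 200
= 40000 / 200
= 200.00

200.00 damage


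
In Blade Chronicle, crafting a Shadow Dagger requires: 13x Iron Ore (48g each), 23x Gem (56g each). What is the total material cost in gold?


Cost breakdown:
  Iron Ore: 13 * 48 = 624
  Gem: 23 * 56 = 1288
Total = 624 + 1288 = 1912

1912 gold


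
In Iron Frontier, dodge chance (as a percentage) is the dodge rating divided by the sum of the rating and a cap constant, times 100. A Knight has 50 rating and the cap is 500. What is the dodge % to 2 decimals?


dodge% = 50 / (50 + 500) * 100
= 50 / 550 * 100
= 0.090909 * 100
= 9.09%

9.09%


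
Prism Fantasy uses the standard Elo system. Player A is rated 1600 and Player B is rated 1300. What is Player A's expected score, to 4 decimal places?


Elo expected score: Ea = 1/(1 + 10^((Rb-Ra)/400))
Rb - Ra = 1300 - 1600 = -300
(Rb-Ra)/400 = -300/400 = -0.75
10^-0.75 = 0.177828
Ea = 1/(1 + 0.177828) = 1/1.177828 = 0.8490

0.8490


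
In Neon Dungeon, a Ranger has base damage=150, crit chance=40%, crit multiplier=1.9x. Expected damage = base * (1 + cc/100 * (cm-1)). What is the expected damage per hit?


E[dmg] = base * (1 + crit_chance * (crit_mult - 1))
cc as decimal = 40/100 = 0.4
cm - 1 = 1.9 - 1 = 0.9
Bonus factor = 0.4 * 0.9 = 0.36
Total multiplier = 1 + 0.36 = 1.36
Expected damage = 150 * 1.36 = 204.00

204.00 damage


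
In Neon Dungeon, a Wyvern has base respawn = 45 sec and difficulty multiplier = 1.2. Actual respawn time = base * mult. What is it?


Respawn time = base * multiplier
= 45 * 1.2
= 54.0 seconds

54.0 seconds


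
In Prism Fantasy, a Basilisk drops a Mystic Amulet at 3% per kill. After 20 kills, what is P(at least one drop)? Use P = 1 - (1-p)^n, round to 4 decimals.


P(at least one) = 1 - P(none) = 1 - (1-p)^n
p = 3/100 = 0.03
1 - p = 0.97
(1 - p)^20 = 0.97^20 = 0.543794
P(at least one) = 1 - 0.543794 = 0.4562

0.4562


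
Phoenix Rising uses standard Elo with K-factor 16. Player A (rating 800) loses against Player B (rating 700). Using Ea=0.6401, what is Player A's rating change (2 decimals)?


Elo update: delta = K * (S - Ea), where S = 0 (loses)
S - Ea = 0 - 0.6401 = -0.6401
Rating change = 16 * -0.6401
= -10.24

-10.24 rating points


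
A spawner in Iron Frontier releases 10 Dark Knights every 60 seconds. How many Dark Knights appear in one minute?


Spawns per minute = count * (60 / interval)
= 10 * (60 / 60)
= 10 * 1.0
= 10.0

10.0 per minute


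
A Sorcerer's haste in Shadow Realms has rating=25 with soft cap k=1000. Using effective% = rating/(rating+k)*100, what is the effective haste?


effective% = rating / (rating + k) * 100
= 25 / (25 + 1000) * 100
= 25 / 1025 * 100
= 0.02439 * 100
= 2.44%

2.44%


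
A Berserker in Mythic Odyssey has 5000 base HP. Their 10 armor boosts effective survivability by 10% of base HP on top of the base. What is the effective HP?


EHP = 5000 * (1 + 10/100)
= 5000 * (1 + 0.1)
= 5000 * 1.1
= 5500.0

5500.0 EHP


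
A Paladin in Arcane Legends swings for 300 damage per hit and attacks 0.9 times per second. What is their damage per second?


DPS = damage * attack_speed
= 300 * 0.9
= 270.0

270.0 DPS


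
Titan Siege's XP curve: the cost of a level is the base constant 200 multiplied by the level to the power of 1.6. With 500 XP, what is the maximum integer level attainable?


XP = 200 * level^1.6, so level = (XP / 200)^(1/1.6)
= (500 / 200)^(1/1.6)
= 2.5^0.625
= 1.773
Floor: level = 1

level 1


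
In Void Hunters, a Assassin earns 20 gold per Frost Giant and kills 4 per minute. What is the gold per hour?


Gold per minute = 20 * 4 = 80
Gold per hour = 80 * 60 = 4800

4800 gold/hour


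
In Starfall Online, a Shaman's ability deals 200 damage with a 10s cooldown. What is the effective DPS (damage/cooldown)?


DPS = damage / cooldown
= 200 / 10
= 20.00

20.00 DPS


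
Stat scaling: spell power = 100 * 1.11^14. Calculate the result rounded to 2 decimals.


value = base * growth^level
= 100 * 1.11^14
= 100 * 4.310441
= 431.04

431.04 spell power


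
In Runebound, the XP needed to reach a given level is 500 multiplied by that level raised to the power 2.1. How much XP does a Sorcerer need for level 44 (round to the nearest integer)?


XP = 500 * level^2.1
Substitute level = 44:
XP = 500 * 44^2.1
= 500 * 2826.5106
= 1413255

1413255 XP


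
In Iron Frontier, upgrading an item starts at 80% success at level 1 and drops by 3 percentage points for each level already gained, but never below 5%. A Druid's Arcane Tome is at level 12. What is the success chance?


raw_rate = 80 - 3 * (12 - 1)
= 80 - 3 * 11
= 80 - 33
= 47
Apply floor: max(47, 5) = 47%

47%


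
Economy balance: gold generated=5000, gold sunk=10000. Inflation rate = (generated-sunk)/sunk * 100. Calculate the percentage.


Net gold = 5000 - 10000 = -5000
Inflation rate = net / sunk * 100 = -5000 / 10000 * 100
= -0.5 * 100
= -50.00%

-50.00%


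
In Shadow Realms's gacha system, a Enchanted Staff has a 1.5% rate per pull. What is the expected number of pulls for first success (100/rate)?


Expected pulls for a geometric distribution = 1/p = 100 / rate%
= 100 / 1.5
= 66.67

66.67 pulls


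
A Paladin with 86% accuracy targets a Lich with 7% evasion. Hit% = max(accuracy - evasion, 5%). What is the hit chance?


accuracy - evasion = 86 - 7 = 79
Apply floor: max(79, 5) = 79
Hit chance = 79%

79%


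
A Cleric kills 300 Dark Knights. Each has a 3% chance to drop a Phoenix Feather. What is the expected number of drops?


Expected drops = kills * (drop_rate / 100)
= 300 * (3 / 100)
= 300 * 0.03
= 9.0

9.0 drops


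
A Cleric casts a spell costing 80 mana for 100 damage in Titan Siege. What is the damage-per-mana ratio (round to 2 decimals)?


Efficiency = damage / mana
= 100 / 80
= 1.25

1.25 dmg/mana


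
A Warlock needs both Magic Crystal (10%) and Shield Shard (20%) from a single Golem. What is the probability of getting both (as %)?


For independent events, P(both) = P(A) * P(B)
= 10% * 20%
= 200 / 100 %
= 2.0%

2.0%


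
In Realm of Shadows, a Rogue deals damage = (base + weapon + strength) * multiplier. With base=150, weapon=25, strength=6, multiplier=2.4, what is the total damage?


Sum base + weapon + str = 150 + 25 + 6 = 181
Multiply by 2.4:
181 * 2.4 = 434.4

434.4 damage


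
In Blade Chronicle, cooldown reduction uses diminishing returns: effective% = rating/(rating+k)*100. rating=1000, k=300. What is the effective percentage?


effective% = rating / (rating + k) * 100
= 1000 / (1000 + 300) * 100
= 1000 / 1300 * 100
= 0.769231 * 100
= 76.92%

76.92%


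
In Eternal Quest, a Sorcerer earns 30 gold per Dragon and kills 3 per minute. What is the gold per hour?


Gold per minute = 30 * 3 = 90
Gold per hour = 90 * 60 = 5400

5400 gold/hour


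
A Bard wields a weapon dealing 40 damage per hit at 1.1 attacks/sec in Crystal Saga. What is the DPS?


DPS = damage * attack_speed
= 40 * 1.1
= 44.0

44.0 DPS


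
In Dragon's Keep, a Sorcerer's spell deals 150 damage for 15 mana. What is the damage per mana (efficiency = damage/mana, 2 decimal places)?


Efficiency = damage / mana
= 150 / 15
= 10.00

10.00 dmg/mana


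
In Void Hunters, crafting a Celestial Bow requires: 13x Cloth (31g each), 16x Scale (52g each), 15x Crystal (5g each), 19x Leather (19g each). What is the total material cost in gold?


Cost breakdown:
  Cloth: 13 * 31 = 403
  Scale: 16 * 52 = 832
  Crystal: 15 * 5 = 75
  Leather: 19 * 19 = 361
Total = 403 + 832 + 75 + 361 = 1671

1671 gold


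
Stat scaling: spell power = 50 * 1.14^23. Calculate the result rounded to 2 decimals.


value = base * growth^level
= 50 * 1.14^23
= 50 * 20.361585
= 1018.08

1018.08 spell power


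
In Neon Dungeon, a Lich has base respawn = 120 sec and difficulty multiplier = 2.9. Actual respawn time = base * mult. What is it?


Respawn time = base * multiplier
= 120 * 2.9
= 348.0 seconds

348.0 seconds
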